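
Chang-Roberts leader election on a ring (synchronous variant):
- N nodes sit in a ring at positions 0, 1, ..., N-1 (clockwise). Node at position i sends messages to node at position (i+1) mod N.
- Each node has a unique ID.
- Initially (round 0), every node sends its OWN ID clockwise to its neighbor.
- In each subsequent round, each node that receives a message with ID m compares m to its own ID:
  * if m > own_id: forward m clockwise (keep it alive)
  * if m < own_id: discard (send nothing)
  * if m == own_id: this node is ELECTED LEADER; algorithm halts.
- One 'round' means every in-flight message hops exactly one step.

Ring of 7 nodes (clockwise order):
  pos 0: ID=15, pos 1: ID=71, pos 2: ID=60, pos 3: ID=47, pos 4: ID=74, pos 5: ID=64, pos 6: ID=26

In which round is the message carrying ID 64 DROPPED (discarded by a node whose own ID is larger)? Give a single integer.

Answer: 3

Derivation:
Round 1: pos1(id71) recv 15: drop; pos2(id60) recv 71: fwd; pos3(id47) recv 60: fwd; pos4(id74) recv 47: drop; pos5(id64) recv 74: fwd; pos6(id26) recv 64: fwd; pos0(id15) recv 26: fwd
Round 2: pos3(id47) recv 71: fwd; pos4(id74) recv 60: drop; pos6(id26) recv 74: fwd; pos0(id15) recv 64: fwd; pos1(id71) recv 26: drop
Round 3: pos4(id74) recv 71: drop; pos0(id15) recv 74: fwd; pos1(id71) recv 64: drop
Round 4: pos1(id71) recv 74: fwd
Round 5: pos2(id60) recv 74: fwd
Round 6: pos3(id47) recv 74: fwd
Round 7: pos4(id74) recv 74: ELECTED
Message ID 64 originates at pos 5; dropped at pos 1 in round 3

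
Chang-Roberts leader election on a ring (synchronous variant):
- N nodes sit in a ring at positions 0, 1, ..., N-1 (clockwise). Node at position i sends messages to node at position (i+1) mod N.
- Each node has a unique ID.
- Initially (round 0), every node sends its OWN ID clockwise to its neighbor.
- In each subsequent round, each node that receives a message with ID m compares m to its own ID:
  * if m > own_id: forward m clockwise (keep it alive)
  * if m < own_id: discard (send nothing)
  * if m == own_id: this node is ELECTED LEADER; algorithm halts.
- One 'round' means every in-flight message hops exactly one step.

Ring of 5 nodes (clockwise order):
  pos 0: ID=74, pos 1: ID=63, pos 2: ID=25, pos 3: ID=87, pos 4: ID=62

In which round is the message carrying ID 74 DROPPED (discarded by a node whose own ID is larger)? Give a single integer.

Answer: 3

Derivation:
Round 1: pos1(id63) recv 74: fwd; pos2(id25) recv 63: fwd; pos3(id87) recv 25: drop; pos4(id62) recv 87: fwd; pos0(id74) recv 62: drop
Round 2: pos2(id25) recv 74: fwd; pos3(id87) recv 63: drop; pos0(id74) recv 87: fwd
Round 3: pos3(id87) recv 74: drop; pos1(id63) recv 87: fwd
Round 4: pos2(id25) recv 87: fwd
Round 5: pos3(id87) recv 87: ELECTED
Message ID 74 originates at pos 0; dropped at pos 3 in round 3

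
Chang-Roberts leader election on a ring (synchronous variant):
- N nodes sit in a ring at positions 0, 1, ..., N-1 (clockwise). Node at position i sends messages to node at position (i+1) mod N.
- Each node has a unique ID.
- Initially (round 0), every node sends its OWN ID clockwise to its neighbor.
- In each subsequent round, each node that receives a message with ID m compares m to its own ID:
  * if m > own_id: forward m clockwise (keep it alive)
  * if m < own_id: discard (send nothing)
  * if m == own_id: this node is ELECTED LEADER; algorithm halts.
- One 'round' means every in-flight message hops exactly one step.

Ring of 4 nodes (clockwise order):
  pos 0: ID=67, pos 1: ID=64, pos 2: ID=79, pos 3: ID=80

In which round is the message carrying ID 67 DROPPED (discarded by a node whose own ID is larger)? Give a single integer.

Answer: 2

Derivation:
Round 1: pos1(id64) recv 67: fwd; pos2(id79) recv 64: drop; pos3(id80) recv 79: drop; pos0(id67) recv 80: fwd
Round 2: pos2(id79) recv 67: drop; pos1(id64) recv 80: fwd
Round 3: pos2(id79) recv 80: fwd
Round 4: pos3(id80) recv 80: ELECTED
Message ID 67 originates at pos 0; dropped at pos 2 in round 2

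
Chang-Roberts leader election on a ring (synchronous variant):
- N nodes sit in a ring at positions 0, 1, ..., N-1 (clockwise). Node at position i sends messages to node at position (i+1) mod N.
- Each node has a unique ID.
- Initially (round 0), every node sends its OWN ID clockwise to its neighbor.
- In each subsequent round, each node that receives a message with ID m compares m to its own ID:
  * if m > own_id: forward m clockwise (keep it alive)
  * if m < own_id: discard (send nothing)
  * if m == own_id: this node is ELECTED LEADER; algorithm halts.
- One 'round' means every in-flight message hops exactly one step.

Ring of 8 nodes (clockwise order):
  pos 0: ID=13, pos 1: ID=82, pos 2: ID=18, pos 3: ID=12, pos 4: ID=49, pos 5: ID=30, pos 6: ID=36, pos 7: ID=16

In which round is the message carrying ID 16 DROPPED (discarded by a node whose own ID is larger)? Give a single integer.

Answer: 2

Derivation:
Round 1: pos1(id82) recv 13: drop; pos2(id18) recv 82: fwd; pos3(id12) recv 18: fwd; pos4(id49) recv 12: drop; pos5(id30) recv 49: fwd; pos6(id36) recv 30: drop; pos7(id16) recv 36: fwd; pos0(id13) recv 16: fwd
Round 2: pos3(id12) recv 82: fwd; pos4(id49) recv 18: drop; pos6(id36) recv 49: fwd; pos0(id13) recv 36: fwd; pos1(id82) recv 16: drop
Round 3: pos4(id49) recv 82: fwd; pos7(id16) recv 49: fwd; pos1(id82) recv 36: drop
Round 4: pos5(id30) recv 82: fwd; pos0(id13) recv 49: fwd
Round 5: pos6(id36) recv 82: fwd; pos1(id82) recv 49: drop
Round 6: pos7(id16) recv 82: fwd
Round 7: pos0(id13) recv 82: fwd
Round 8: pos1(id82) recv 82: ELECTED
Message ID 16 originates at pos 7; dropped at pos 1 in round 2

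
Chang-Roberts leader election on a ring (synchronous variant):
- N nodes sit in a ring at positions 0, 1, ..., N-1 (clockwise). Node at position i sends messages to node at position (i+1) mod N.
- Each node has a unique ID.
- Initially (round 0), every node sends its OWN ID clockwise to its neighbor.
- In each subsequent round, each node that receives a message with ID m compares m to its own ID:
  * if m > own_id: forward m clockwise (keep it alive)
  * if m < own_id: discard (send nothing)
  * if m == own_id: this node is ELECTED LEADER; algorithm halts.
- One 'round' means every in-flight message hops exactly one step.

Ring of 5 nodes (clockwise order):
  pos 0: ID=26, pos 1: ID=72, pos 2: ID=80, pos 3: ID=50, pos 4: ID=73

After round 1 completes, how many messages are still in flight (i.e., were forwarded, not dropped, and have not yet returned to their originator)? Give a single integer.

Answer: 2

Derivation:
Round 1: pos1(id72) recv 26: drop; pos2(id80) recv 72: drop; pos3(id50) recv 80: fwd; pos4(id73) recv 50: drop; pos0(id26) recv 73: fwd
After round 1: 2 messages still in flight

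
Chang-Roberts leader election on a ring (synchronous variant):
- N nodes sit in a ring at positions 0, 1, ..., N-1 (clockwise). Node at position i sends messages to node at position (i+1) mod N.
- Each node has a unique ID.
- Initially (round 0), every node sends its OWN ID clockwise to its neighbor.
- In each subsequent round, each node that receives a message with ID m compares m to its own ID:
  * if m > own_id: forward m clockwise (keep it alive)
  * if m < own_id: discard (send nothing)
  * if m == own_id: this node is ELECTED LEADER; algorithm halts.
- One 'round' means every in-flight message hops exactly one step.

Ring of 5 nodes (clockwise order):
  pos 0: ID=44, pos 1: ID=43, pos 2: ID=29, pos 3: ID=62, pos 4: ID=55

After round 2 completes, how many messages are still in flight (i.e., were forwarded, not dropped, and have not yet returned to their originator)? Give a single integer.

Round 1: pos1(id43) recv 44: fwd; pos2(id29) recv 43: fwd; pos3(id62) recv 29: drop; pos4(id55) recv 62: fwd; pos0(id44) recv 55: fwd
Round 2: pos2(id29) recv 44: fwd; pos3(id62) recv 43: drop; pos0(id44) recv 62: fwd; pos1(id43) recv 55: fwd
After round 2: 3 messages still in flight

Answer: 3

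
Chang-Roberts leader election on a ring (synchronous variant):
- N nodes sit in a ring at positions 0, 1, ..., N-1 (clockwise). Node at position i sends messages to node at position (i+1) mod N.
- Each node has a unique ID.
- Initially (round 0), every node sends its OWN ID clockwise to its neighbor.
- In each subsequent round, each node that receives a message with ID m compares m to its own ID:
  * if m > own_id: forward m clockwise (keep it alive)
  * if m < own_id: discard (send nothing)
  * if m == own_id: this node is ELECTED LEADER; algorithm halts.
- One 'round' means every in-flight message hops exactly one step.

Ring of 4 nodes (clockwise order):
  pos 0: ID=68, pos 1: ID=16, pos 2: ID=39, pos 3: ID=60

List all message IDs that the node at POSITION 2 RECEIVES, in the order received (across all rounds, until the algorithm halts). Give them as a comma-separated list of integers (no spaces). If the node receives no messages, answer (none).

Round 1: pos1(id16) recv 68: fwd; pos2(id39) recv 16: drop; pos3(id60) recv 39: drop; pos0(id68) recv 60: drop
Round 2: pos2(id39) recv 68: fwd
Round 3: pos3(id60) recv 68: fwd
Round 4: pos0(id68) recv 68: ELECTED

Answer: 16,68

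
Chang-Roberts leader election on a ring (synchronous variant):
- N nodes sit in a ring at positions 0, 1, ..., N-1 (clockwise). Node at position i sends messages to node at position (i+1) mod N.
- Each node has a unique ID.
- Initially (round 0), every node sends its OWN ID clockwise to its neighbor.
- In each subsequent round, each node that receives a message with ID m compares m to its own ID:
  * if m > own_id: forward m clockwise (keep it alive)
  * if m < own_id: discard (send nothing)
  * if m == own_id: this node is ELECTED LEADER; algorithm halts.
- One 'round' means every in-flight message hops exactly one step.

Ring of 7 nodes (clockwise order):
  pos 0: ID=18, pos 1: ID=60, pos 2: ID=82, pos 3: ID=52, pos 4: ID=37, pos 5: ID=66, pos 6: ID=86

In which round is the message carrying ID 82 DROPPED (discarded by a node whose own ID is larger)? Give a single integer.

Round 1: pos1(id60) recv 18: drop; pos2(id82) recv 60: drop; pos3(id52) recv 82: fwd; pos4(id37) recv 52: fwd; pos5(id66) recv 37: drop; pos6(id86) recv 66: drop; pos0(id18) recv 86: fwd
Round 2: pos4(id37) recv 82: fwd; pos5(id66) recv 52: drop; pos1(id60) recv 86: fwd
Round 3: pos5(id66) recv 82: fwd; pos2(id82) recv 86: fwd
Round 4: pos6(id86) recv 82: drop; pos3(id52) recv 86: fwd
Round 5: pos4(id37) recv 86: fwd
Round 6: pos5(id66) recv 86: fwd
Round 7: pos6(id86) recv 86: ELECTED
Message ID 82 originates at pos 2; dropped at pos 6 in round 4

Answer: 4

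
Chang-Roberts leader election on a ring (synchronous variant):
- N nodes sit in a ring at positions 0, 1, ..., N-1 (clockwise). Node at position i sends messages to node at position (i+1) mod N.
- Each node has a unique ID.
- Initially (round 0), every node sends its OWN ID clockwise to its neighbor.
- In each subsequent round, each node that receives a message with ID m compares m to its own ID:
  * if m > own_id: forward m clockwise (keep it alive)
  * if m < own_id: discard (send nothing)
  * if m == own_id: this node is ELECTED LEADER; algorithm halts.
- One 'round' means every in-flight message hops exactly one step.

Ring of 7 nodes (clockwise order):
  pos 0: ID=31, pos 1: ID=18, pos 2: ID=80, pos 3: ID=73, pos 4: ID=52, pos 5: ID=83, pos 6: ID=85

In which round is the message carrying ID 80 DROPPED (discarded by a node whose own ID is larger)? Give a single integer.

Answer: 3

Derivation:
Round 1: pos1(id18) recv 31: fwd; pos2(id80) recv 18: drop; pos3(id73) recv 80: fwd; pos4(id52) recv 73: fwd; pos5(id83) recv 52: drop; pos6(id85) recv 83: drop; pos0(id31) recv 85: fwd
Round 2: pos2(id80) recv 31: drop; pos4(id52) recv 80: fwd; pos5(id83) recv 73: drop; pos1(id18) recv 85: fwd
Round 3: pos5(id83) recv 80: drop; pos2(id80) recv 85: fwd
Round 4: pos3(id73) recv 85: fwd
Round 5: pos4(id52) recv 85: fwd
Round 6: pos5(id83) recv 85: fwd
Round 7: pos6(id85) recv 85: ELECTED
Message ID 80 originates at pos 2; dropped at pos 5 in round 3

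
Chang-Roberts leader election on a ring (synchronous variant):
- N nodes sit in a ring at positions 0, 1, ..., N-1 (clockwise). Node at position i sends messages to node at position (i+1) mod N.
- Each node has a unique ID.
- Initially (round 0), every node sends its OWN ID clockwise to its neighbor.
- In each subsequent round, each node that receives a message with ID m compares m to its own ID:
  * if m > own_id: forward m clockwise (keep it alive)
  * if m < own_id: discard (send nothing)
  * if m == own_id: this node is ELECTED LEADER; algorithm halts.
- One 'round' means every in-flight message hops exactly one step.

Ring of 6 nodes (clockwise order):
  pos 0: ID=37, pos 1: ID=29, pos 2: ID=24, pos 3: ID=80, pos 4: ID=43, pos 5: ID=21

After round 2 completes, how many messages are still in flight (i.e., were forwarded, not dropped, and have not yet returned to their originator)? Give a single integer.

Round 1: pos1(id29) recv 37: fwd; pos2(id24) recv 29: fwd; pos3(id80) recv 24: drop; pos4(id43) recv 80: fwd; pos5(id21) recv 43: fwd; pos0(id37) recv 21: drop
Round 2: pos2(id24) recv 37: fwd; pos3(id80) recv 29: drop; pos5(id21) recv 80: fwd; pos0(id37) recv 43: fwd
After round 2: 3 messages still in flight

Answer: 3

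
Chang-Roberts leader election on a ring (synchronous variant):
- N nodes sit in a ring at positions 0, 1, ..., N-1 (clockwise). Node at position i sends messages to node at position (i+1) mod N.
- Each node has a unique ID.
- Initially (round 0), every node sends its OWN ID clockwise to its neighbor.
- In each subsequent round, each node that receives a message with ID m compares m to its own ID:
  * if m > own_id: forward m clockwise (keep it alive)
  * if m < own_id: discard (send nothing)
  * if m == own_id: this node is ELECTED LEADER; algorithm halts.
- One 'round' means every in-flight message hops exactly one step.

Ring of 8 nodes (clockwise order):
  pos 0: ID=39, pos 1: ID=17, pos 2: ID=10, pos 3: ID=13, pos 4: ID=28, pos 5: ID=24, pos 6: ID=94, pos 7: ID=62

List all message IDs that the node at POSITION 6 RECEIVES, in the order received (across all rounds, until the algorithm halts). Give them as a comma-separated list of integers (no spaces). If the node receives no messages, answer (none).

Round 1: pos1(id17) recv 39: fwd; pos2(id10) recv 17: fwd; pos3(id13) recv 10: drop; pos4(id28) recv 13: drop; pos5(id24) recv 28: fwd; pos6(id94) recv 24: drop; pos7(id62) recv 94: fwd; pos0(id39) recv 62: fwd
Round 2: pos2(id10) recv 39: fwd; pos3(id13) recv 17: fwd; pos6(id94) recv 28: drop; pos0(id39) recv 94: fwd; pos1(id17) recv 62: fwd
Round 3: pos3(id13) recv 39: fwd; pos4(id28) recv 17: drop; pos1(id17) recv 94: fwd; pos2(id10) recv 62: fwd
Round 4: pos4(id28) recv 39: fwd; pos2(id10) recv 94: fwd; pos3(id13) recv 62: fwd
Round 5: pos5(id24) recv 39: fwd; pos3(id13) recv 94: fwd; pos4(id28) recv 62: fwd
Round 6: pos6(id94) recv 39: drop; pos4(id28) recv 94: fwd; pos5(id24) recv 62: fwd
Round 7: pos5(id24) recv 94: fwd; pos6(id94) recv 62: drop
Round 8: pos6(id94) recv 94: ELECTED

Answer: 24,28,39,62,94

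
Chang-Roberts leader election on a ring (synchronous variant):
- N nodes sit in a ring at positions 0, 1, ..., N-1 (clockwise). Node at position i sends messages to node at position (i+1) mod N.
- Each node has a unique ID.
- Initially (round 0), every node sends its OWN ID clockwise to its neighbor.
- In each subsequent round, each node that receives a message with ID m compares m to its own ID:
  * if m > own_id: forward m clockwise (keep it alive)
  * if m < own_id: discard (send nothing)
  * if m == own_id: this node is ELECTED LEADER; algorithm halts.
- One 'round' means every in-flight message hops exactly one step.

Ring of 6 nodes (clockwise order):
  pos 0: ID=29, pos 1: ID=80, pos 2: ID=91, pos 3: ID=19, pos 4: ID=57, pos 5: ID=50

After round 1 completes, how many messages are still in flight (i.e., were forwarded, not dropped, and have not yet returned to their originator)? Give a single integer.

Round 1: pos1(id80) recv 29: drop; pos2(id91) recv 80: drop; pos3(id19) recv 91: fwd; pos4(id57) recv 19: drop; pos5(id50) recv 57: fwd; pos0(id29) recv 50: fwd
After round 1: 3 messages still in flight

Answer: 3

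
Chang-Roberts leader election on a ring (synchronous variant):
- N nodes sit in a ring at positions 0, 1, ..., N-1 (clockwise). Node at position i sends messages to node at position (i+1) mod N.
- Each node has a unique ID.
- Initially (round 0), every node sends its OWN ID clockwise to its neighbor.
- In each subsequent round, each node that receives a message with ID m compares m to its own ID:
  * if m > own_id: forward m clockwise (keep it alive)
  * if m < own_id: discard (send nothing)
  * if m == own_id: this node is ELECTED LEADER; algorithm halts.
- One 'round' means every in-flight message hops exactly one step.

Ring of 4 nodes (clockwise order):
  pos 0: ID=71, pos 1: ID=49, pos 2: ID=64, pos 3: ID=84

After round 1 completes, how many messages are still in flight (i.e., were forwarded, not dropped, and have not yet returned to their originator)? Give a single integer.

Round 1: pos1(id49) recv 71: fwd; pos2(id64) recv 49: drop; pos3(id84) recv 64: drop; pos0(id71) recv 84: fwd
After round 1: 2 messages still in flight

Answer: 2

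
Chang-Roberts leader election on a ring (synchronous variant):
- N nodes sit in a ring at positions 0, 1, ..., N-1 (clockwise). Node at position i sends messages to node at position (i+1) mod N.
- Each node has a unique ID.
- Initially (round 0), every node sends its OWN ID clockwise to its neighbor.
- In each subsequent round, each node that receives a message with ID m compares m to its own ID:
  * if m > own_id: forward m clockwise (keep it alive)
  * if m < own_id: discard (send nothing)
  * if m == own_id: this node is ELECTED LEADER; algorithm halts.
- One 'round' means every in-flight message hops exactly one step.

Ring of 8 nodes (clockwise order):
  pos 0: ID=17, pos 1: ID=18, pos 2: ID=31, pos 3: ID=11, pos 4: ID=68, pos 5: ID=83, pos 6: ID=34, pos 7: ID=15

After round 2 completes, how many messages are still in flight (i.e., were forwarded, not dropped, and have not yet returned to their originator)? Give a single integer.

Answer: 2

Derivation:
Round 1: pos1(id18) recv 17: drop; pos2(id31) recv 18: drop; pos3(id11) recv 31: fwd; pos4(id68) recv 11: drop; pos5(id83) recv 68: drop; pos6(id34) recv 83: fwd; pos7(id15) recv 34: fwd; pos0(id17) recv 15: drop
Round 2: pos4(id68) recv 31: drop; pos7(id15) recv 83: fwd; pos0(id17) recv 34: fwd
After round 2: 2 messages still in flight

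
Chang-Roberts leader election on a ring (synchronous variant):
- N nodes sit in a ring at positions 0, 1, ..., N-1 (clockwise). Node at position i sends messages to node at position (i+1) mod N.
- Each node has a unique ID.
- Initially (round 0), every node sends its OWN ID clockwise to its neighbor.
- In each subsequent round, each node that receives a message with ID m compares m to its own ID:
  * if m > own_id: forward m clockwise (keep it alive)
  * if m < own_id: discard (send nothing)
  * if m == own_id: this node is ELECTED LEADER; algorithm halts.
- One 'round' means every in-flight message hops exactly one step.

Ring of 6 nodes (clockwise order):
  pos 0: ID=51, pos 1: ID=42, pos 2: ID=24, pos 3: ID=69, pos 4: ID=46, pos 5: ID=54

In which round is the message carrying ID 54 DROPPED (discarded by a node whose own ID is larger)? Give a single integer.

Answer: 4

Derivation:
Round 1: pos1(id42) recv 51: fwd; pos2(id24) recv 42: fwd; pos3(id69) recv 24: drop; pos4(id46) recv 69: fwd; pos5(id54) recv 46: drop; pos0(id51) recv 54: fwd
Round 2: pos2(id24) recv 51: fwd; pos3(id69) recv 42: drop; pos5(id54) recv 69: fwd; pos1(id42) recv 54: fwd
Round 3: pos3(id69) recv 51: drop; pos0(id51) recv 69: fwd; pos2(id24) recv 54: fwd
Round 4: pos1(id42) recv 69: fwd; pos3(id69) recv 54: drop
Round 5: pos2(id24) recv 69: fwd
Round 6: pos3(id69) recv 69: ELECTED
Message ID 54 originates at pos 5; dropped at pos 3 in round 4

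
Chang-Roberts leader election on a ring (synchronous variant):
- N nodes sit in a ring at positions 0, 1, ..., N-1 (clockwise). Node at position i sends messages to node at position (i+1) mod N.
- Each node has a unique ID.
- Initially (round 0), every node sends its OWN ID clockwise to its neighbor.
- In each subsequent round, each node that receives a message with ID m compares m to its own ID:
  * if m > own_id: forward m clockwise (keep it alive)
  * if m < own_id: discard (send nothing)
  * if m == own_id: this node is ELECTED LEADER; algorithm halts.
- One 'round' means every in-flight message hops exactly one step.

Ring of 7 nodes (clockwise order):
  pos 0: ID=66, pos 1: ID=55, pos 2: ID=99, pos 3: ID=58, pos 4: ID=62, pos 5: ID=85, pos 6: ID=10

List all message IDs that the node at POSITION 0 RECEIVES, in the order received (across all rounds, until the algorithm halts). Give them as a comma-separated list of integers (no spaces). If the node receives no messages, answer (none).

Round 1: pos1(id55) recv 66: fwd; pos2(id99) recv 55: drop; pos3(id58) recv 99: fwd; pos4(id62) recv 58: drop; pos5(id85) recv 62: drop; pos6(id10) recv 85: fwd; pos0(id66) recv 10: drop
Round 2: pos2(id99) recv 66: drop; pos4(id62) recv 99: fwd; pos0(id66) recv 85: fwd
Round 3: pos5(id85) recv 99: fwd; pos1(id55) recv 85: fwd
Round 4: pos6(id10) recv 99: fwd; pos2(id99) recv 85: drop
Round 5: pos0(id66) recv 99: fwd
Round 6: pos1(id55) recv 99: fwd
Round 7: pos2(id99) recv 99: ELECTED

Answer: 10,85,99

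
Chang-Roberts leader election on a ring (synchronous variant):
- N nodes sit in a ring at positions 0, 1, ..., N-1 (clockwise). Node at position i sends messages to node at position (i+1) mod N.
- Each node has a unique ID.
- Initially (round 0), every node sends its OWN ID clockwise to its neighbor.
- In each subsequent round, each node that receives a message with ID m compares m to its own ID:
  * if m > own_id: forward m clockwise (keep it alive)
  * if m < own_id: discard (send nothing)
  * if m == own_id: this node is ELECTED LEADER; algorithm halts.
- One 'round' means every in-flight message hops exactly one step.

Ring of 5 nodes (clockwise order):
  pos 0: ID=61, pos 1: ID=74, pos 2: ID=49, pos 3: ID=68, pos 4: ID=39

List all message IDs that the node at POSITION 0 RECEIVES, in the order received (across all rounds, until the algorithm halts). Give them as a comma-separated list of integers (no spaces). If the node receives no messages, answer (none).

Answer: 39,68,74

Derivation:
Round 1: pos1(id74) recv 61: drop; pos2(id49) recv 74: fwd; pos3(id68) recv 49: drop; pos4(id39) recv 68: fwd; pos0(id61) recv 39: drop
Round 2: pos3(id68) recv 74: fwd; pos0(id61) recv 68: fwd
Round 3: pos4(id39) recv 74: fwd; pos1(id74) recv 68: drop
Round 4: pos0(id61) recv 74: fwd
Round 5: pos1(id74) recv 74: ELECTED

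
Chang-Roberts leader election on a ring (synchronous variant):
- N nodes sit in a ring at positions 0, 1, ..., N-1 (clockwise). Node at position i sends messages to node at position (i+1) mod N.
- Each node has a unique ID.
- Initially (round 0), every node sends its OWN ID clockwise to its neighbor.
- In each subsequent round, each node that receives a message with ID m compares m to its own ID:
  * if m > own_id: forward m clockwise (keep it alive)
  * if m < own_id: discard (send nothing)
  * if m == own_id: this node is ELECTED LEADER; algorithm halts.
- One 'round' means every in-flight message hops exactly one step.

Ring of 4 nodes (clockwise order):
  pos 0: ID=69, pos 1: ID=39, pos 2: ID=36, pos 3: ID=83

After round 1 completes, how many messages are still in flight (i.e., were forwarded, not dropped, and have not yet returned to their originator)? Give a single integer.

Round 1: pos1(id39) recv 69: fwd; pos2(id36) recv 39: fwd; pos3(id83) recv 36: drop; pos0(id69) recv 83: fwd
After round 1: 3 messages still in flight

Answer: 3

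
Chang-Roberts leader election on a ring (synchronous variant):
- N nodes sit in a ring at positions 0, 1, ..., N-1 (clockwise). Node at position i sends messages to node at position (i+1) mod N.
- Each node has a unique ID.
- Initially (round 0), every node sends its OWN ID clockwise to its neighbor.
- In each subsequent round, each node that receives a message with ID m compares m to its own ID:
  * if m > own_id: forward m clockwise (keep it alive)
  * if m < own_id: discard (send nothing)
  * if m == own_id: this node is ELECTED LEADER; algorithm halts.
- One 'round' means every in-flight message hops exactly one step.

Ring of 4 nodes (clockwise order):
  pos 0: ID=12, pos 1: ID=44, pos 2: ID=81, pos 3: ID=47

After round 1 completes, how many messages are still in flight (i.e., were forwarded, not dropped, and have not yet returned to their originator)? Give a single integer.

Answer: 2

Derivation:
Round 1: pos1(id44) recv 12: drop; pos2(id81) recv 44: drop; pos3(id47) recv 81: fwd; pos0(id12) recv 47: fwd
After round 1: 2 messages still in flight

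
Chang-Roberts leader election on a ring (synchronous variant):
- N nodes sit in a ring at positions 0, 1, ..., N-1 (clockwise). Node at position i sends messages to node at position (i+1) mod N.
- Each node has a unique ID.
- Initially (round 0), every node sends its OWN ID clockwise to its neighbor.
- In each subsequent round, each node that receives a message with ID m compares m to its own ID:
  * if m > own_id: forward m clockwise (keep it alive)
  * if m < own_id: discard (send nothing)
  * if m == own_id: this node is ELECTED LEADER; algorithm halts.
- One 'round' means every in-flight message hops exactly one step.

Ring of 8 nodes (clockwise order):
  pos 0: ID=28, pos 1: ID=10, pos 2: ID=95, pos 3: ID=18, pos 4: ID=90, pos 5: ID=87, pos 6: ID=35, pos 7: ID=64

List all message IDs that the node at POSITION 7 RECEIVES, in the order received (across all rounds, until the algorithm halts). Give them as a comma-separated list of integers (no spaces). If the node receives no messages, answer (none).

Round 1: pos1(id10) recv 28: fwd; pos2(id95) recv 10: drop; pos3(id18) recv 95: fwd; pos4(id90) recv 18: drop; pos5(id87) recv 90: fwd; pos6(id35) recv 87: fwd; pos7(id64) recv 35: drop; pos0(id28) recv 64: fwd
Round 2: pos2(id95) recv 28: drop; pos4(id90) recv 95: fwd; pos6(id35) recv 90: fwd; pos7(id64) recv 87: fwd; pos1(id10) recv 64: fwd
Round 3: pos5(id87) recv 95: fwd; pos7(id64) recv 90: fwd; pos0(id28) recv 87: fwd; pos2(id95) recv 64: drop
Round 4: pos6(id35) recv 95: fwd; pos0(id28) recv 90: fwd; pos1(id10) recv 87: fwd
Round 5: pos7(id64) recv 95: fwd; pos1(id10) recv 90: fwd; pos2(id95) recv 87: drop
Round 6: pos0(id28) recv 95: fwd; pos2(id95) recv 90: drop
Round 7: pos1(id10) recv 95: fwd
Round 8: pos2(id95) recv 95: ELECTED

Answer: 35,87,90,95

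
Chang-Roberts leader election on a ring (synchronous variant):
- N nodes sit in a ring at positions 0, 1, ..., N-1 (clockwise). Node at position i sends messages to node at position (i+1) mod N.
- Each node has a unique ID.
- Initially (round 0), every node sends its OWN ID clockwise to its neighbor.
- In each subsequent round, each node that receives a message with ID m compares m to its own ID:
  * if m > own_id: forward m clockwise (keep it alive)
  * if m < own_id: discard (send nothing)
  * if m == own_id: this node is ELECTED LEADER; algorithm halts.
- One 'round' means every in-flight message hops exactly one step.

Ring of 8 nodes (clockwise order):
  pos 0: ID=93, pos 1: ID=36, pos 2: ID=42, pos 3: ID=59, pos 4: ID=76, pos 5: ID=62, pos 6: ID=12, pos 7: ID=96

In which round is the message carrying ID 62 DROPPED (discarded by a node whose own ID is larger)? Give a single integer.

Answer: 2

Derivation:
Round 1: pos1(id36) recv 93: fwd; pos2(id42) recv 36: drop; pos3(id59) recv 42: drop; pos4(id76) recv 59: drop; pos5(id62) recv 76: fwd; pos6(id12) recv 62: fwd; pos7(id96) recv 12: drop; pos0(id93) recv 96: fwd
Round 2: pos2(id42) recv 93: fwd; pos6(id12) recv 76: fwd; pos7(id96) recv 62: drop; pos1(id36) recv 96: fwd
Round 3: pos3(id59) recv 93: fwd; pos7(id96) recv 76: drop; pos2(id42) recv 96: fwd
Round 4: pos4(id76) recv 93: fwd; pos3(id59) recv 96: fwd
Round 5: pos5(id62) recv 93: fwd; pos4(id76) recv 96: fwd
Round 6: pos6(id12) recv 93: fwd; pos5(id62) recv 96: fwd
Round 7: pos7(id96) recv 93: drop; pos6(id12) recv 96: fwd
Round 8: pos7(id96) recv 96: ELECTED
Message ID 62 originates at pos 5; dropped at pos 7 in round 2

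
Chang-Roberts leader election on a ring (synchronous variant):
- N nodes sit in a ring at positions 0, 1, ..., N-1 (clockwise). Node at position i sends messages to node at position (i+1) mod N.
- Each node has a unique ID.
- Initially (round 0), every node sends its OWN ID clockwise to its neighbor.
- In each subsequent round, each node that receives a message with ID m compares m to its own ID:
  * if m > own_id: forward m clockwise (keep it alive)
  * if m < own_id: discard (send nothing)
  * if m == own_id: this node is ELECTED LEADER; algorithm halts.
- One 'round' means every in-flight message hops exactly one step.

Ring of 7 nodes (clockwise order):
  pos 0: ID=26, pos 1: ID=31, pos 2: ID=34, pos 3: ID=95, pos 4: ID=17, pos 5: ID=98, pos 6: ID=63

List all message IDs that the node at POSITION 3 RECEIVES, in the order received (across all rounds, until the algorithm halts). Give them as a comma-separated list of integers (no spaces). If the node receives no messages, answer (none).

Answer: 34,63,98

Derivation:
Round 1: pos1(id31) recv 26: drop; pos2(id34) recv 31: drop; pos3(id95) recv 34: drop; pos4(id17) recv 95: fwd; pos5(id98) recv 17: drop; pos6(id63) recv 98: fwd; pos0(id26) recv 63: fwd
Round 2: pos5(id98) recv 95: drop; pos0(id26) recv 98: fwd; pos1(id31) recv 63: fwd
Round 3: pos1(id31) recv 98: fwd; pos2(id34) recv 63: fwd
Round 4: pos2(id34) recv 98: fwd; pos3(id95) recv 63: drop
Round 5: pos3(id95) recv 98: fwd
Round 6: pos4(id17) recv 98: fwd
Round 7: pos5(id98) recv 98: ELECTED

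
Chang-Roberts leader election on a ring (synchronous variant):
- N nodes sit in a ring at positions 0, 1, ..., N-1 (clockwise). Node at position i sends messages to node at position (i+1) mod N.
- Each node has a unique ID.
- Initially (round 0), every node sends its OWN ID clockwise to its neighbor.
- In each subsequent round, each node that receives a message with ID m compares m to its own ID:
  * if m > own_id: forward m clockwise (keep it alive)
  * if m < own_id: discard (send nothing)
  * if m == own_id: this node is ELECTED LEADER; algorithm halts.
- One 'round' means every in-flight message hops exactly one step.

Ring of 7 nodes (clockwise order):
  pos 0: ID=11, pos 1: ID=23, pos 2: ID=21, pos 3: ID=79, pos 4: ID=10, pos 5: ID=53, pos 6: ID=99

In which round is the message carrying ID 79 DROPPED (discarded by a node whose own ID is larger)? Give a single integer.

Round 1: pos1(id23) recv 11: drop; pos2(id21) recv 23: fwd; pos3(id79) recv 21: drop; pos4(id10) recv 79: fwd; pos5(id53) recv 10: drop; pos6(id99) recv 53: drop; pos0(id11) recv 99: fwd
Round 2: pos3(id79) recv 23: drop; pos5(id53) recv 79: fwd; pos1(id23) recv 99: fwd
Round 3: pos6(id99) recv 79: drop; pos2(id21) recv 99: fwd
Round 4: pos3(id79) recv 99: fwd
Round 5: pos4(id10) recv 99: fwd
Round 6: pos5(id53) recv 99: fwd
Round 7: pos6(id99) recv 99: ELECTED
Message ID 79 originates at pos 3; dropped at pos 6 in round 3

Answer: 3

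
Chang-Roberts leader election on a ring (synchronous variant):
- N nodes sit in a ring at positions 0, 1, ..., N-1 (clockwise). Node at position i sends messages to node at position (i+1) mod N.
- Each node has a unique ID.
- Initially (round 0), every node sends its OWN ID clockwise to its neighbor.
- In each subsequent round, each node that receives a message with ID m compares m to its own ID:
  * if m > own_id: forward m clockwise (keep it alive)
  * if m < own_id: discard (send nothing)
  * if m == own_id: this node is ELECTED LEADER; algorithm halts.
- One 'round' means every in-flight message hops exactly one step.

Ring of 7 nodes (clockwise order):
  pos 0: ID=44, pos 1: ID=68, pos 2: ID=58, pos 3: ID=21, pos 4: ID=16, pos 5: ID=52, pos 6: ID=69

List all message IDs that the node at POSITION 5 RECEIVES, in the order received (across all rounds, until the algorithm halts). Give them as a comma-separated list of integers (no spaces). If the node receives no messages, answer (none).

Answer: 16,21,58,68,69

Derivation:
Round 1: pos1(id68) recv 44: drop; pos2(id58) recv 68: fwd; pos3(id21) recv 58: fwd; pos4(id16) recv 21: fwd; pos5(id52) recv 16: drop; pos6(id69) recv 52: drop; pos0(id44) recv 69: fwd
Round 2: pos3(id21) recv 68: fwd; pos4(id16) recv 58: fwd; pos5(id52) recv 21: drop; pos1(id68) recv 69: fwd
Round 3: pos4(id16) recv 68: fwd; pos5(id52) recv 58: fwd; pos2(id58) recv 69: fwd
Round 4: pos5(id52) recv 68: fwd; pos6(id69) recv 58: drop; pos3(id21) recv 69: fwd
Round 5: pos6(id69) recv 68: drop; pos4(id16) recv 69: fwd
Round 6: pos5(id52) recv 69: fwd
Round 7: pos6(id69) recv 69: ELECTED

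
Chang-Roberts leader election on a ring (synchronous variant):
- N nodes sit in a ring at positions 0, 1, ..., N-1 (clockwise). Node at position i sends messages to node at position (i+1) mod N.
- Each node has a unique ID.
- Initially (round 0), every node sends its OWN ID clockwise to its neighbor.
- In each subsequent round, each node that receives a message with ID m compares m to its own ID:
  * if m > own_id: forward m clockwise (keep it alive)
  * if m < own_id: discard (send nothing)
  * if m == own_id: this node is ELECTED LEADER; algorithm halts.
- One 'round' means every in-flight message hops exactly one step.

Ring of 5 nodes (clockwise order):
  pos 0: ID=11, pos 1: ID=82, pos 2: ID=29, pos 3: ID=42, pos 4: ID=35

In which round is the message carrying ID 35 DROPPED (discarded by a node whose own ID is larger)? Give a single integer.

Answer: 2

Derivation:
Round 1: pos1(id82) recv 11: drop; pos2(id29) recv 82: fwd; pos3(id42) recv 29: drop; pos4(id35) recv 42: fwd; pos0(id11) recv 35: fwd
Round 2: pos3(id42) recv 82: fwd; pos0(id11) recv 42: fwd; pos1(id82) recv 35: drop
Round 3: pos4(id35) recv 82: fwd; pos1(id82) recv 42: drop
Round 4: pos0(id11) recv 82: fwd
Round 5: pos1(id82) recv 82: ELECTED
Message ID 35 originates at pos 4; dropped at pos 1 in round 2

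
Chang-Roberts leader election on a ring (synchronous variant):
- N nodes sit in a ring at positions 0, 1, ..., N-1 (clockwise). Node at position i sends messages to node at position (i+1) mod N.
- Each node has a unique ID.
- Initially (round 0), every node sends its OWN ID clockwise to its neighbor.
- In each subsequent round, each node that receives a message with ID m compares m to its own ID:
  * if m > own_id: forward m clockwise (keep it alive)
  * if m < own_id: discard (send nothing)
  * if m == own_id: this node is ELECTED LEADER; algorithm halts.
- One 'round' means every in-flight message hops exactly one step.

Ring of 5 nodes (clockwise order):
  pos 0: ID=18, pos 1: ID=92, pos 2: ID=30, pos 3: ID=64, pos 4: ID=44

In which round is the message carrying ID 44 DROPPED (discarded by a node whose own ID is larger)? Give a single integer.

Answer: 2

Derivation:
Round 1: pos1(id92) recv 18: drop; pos2(id30) recv 92: fwd; pos3(id64) recv 30: drop; pos4(id44) recv 64: fwd; pos0(id18) recv 44: fwd
Round 2: pos3(id64) recv 92: fwd; pos0(id18) recv 64: fwd; pos1(id92) recv 44: drop
Round 3: pos4(id44) recv 92: fwd; pos1(id92) recv 64: drop
Round 4: pos0(id18) recv 92: fwd
Round 5: pos1(id92) recv 92: ELECTED
Message ID 44 originates at pos 4; dropped at pos 1 in round 2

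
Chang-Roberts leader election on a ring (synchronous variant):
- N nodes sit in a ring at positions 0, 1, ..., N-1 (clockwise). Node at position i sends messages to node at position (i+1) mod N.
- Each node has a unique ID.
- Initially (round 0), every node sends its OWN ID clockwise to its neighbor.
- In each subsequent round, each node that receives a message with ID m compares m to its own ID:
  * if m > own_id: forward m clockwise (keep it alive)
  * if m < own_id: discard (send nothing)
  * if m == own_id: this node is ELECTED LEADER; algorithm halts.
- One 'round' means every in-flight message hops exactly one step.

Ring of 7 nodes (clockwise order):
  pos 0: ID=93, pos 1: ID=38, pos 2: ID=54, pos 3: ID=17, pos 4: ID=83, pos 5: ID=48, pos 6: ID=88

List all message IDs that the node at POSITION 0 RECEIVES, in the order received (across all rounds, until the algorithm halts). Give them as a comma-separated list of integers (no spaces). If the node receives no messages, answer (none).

Answer: 88,93

Derivation:
Round 1: pos1(id38) recv 93: fwd; pos2(id54) recv 38: drop; pos3(id17) recv 54: fwd; pos4(id83) recv 17: drop; pos5(id48) recv 83: fwd; pos6(id88) recv 48: drop; pos0(id93) recv 88: drop
Round 2: pos2(id54) recv 93: fwd; pos4(id83) recv 54: drop; pos6(id88) recv 83: drop
Round 3: pos3(id17) recv 93: fwd
Round 4: pos4(id83) recv 93: fwd
Round 5: pos5(id48) recv 93: fwd
Round 6: pos6(id88) recv 93: fwd
Round 7: pos0(id93) recv 93: ELECTED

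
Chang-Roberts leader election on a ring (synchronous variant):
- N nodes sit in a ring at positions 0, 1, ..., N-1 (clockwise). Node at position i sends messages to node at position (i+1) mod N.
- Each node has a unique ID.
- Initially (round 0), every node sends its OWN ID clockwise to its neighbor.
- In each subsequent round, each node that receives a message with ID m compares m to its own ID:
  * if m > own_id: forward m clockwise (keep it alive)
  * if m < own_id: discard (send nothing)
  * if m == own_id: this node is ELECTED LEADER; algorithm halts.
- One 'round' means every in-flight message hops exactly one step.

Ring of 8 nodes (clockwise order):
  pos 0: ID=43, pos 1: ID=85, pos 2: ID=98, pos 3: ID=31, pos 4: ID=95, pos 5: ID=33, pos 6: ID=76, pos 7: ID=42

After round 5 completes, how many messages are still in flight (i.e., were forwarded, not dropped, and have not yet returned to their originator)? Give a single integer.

Round 1: pos1(id85) recv 43: drop; pos2(id98) recv 85: drop; pos3(id31) recv 98: fwd; pos4(id95) recv 31: drop; pos5(id33) recv 95: fwd; pos6(id76) recv 33: drop; pos7(id42) recv 76: fwd; pos0(id43) recv 42: drop
Round 2: pos4(id95) recv 98: fwd; pos6(id76) recv 95: fwd; pos0(id43) recv 76: fwd
Round 3: pos5(id33) recv 98: fwd; pos7(id42) recv 95: fwd; pos1(id85) recv 76: drop
Round 4: pos6(id76) recv 98: fwd; pos0(id43) recv 95: fwd
Round 5: pos7(id42) recv 98: fwd; pos1(id85) recv 95: fwd
After round 5: 2 messages still in flight

Answer: 2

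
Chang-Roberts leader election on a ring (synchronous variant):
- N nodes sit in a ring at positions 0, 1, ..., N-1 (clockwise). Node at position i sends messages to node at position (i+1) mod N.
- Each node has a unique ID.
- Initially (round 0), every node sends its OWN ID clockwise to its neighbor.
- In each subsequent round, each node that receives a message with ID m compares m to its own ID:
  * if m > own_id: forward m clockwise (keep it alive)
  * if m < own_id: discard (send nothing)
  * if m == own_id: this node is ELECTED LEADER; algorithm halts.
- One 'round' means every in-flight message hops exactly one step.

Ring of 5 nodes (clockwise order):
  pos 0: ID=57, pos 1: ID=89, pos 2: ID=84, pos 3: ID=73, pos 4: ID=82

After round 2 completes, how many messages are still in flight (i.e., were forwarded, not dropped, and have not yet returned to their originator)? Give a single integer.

Round 1: pos1(id89) recv 57: drop; pos2(id84) recv 89: fwd; pos3(id73) recv 84: fwd; pos4(id82) recv 73: drop; pos0(id57) recv 82: fwd
Round 2: pos3(id73) recv 89: fwd; pos4(id82) recv 84: fwd; pos1(id89) recv 82: drop
After round 2: 2 messages still in flight

Answer: 2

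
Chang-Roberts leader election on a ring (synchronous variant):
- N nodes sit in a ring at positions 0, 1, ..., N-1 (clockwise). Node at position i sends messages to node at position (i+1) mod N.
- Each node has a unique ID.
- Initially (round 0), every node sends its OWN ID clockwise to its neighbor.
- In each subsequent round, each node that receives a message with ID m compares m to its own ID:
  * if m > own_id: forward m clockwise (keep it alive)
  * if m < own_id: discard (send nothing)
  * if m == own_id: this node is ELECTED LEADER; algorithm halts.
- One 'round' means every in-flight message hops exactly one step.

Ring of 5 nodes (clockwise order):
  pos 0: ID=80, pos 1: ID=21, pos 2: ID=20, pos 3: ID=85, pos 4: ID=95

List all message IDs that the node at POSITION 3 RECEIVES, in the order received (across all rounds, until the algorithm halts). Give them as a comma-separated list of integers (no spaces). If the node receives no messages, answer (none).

Answer: 20,21,80,95

Derivation:
Round 1: pos1(id21) recv 80: fwd; pos2(id20) recv 21: fwd; pos3(id85) recv 20: drop; pos4(id95) recv 85: drop; pos0(id80) recv 95: fwd
Round 2: pos2(id20) recv 80: fwd; pos3(id85) recv 21: drop; pos1(id21) recv 95: fwd
Round 3: pos3(id85) recv 80: drop; pos2(id20) recv 95: fwd
Round 4: pos3(id85) recv 95: fwd
Round 5: pos4(id95) recv 95: ELECTED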